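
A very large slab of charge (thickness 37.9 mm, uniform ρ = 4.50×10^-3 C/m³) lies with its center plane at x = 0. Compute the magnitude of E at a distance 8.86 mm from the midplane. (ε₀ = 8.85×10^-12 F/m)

By symmetry E is perpendicular to the slab. A Gaussian pillbox from −8.86 mm to +8.86 mm (face area A) lies entirely within the slab.
Q_enc = ρ·(2x)·A and flux = 2EA, so 2EA = 2ρxA/ε₀ ⇒ E = |ρ|x/ε₀.
E = (4.50e-3)(0.00886)/(8.85×10^-12) = 4.51×10^6 N/C.

|E| ≈ 4.51e6 V/m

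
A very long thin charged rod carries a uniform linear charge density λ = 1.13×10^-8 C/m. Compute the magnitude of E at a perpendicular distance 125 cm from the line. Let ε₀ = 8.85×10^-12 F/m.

E ≈ 163 N/C

By cylindrical symmetry E is radial; use a coaxial Gaussian cylinder of radius 125 cm and length L.
Q_enc = λL, so λ_enc = 1.13×10^-8 C/m.
Applying ∮E·dA = Q_enc/ε₀ with the end caps contributing no flux:
E = |λ_enc|/(2πε₀r) = (1.13×10^-8)/(2π·8.85×10^-12·1.25) = 163 N/C.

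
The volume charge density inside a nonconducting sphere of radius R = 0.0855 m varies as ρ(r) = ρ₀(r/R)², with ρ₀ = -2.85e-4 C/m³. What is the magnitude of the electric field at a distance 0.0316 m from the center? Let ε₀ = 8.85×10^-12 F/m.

|E| = 2.78×10^4 V/m

By spherical symmetry E is radial; choose a Gaussian sphere of radius r = 0.0316 m (r < R).
Q_enc = ∫₀^r ρ(r')·4πr'² dr' = (4πρ₀/R²) ∫₀^r r'^4 dr' = 4πρ₀ r^5/(5·R²) = -3.087×10^-9 C.
Gauss's law: E·4πr² = Q_enc/ε₀.
E = |Q_enc|/(4πε₀r²) = (3.087e-9)/(4π·8.85×10^-12·(0.0316)²) = 2.78×10^4 N/C.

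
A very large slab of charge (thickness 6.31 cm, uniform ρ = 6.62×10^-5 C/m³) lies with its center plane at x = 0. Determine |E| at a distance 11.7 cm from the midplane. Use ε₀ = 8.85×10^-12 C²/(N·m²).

The point |x| = 11.7 cm lies outside the slab (half-thickness 0.03155 m). A symmetric pillbox spanning the full slab encloses Q_enc = ρ·d·A.
Flux = 2EA ⇒ E = |ρ|d/(2ε₀), independent of distance outside.
E = (6.62×10^-5)(0.0631)/(2·8.85×10^-12) = 2.36×10^5 N/C.

|E| = 2.36×10^5 N/C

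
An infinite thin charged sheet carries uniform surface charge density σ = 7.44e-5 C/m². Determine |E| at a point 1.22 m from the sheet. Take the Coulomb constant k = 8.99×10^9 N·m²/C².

Choose a cylindrical pillbox piercing the sheet, end faces (area A) parallel to it.
Only the two end caps contribute flux: Φ = 2EA. With Q_enc = σA, Gauss's law gives E = |σ|/(2ε₀).
E = 2πk|σ| = 2π(8.99×10^9)(7.44×10^-5) = 4.20×10^6 N/C.

E ≈ 4.20×10^6 N/C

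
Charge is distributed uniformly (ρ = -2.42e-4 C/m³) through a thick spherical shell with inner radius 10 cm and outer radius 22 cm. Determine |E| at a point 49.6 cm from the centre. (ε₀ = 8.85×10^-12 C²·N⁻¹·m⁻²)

E = 3.57×10^5 N/C

Symmetry ⇒ E = E(r) r̂. Gaussian sphere of radius r = 49.6 cm (r > 22 cm, enclosing the whole shell).
Q_enc = ρ·(4π/3)(b³ − a³) = (-2.42×10^-4)·(4π/3)·((0.22)³ − (0.1)³) = -9.78e-6 C.
By Gauss's law, ∮E·dA = E·4πr² = Q_enc/ε₀.
E = |Q_enc|/(4πε₀r²) = (9.78×10^-6)/(4π·8.85×10^-12·(0.496)²) = 3.57×10^5 N/C.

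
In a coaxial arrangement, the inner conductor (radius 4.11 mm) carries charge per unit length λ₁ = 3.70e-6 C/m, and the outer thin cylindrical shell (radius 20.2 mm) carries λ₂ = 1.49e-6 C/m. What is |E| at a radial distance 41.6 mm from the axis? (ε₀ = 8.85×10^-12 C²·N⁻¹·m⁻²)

By cylindrical symmetry E is radial; use a coaxial Gaussian cylinder of radius 41.6 mm and length L (r > 20.2 mm, enclosing both).
λ_enc = λ₁ + λ₂ = (3.70×10^-6) + (1.49e-6) = 5.19×10^-6 C/m.
Since E is radial and uniform over the curved surface, Φ = E·2πrL = Q_enc/ε₀ = λ_enc L/ε₀.
E = |λ_enc|/(2πε₀r) = (5.19e-6)/(2π·8.85×10^-12·0.0416) = 2.24×10^6 N/C.

E = 2.24e6 V/m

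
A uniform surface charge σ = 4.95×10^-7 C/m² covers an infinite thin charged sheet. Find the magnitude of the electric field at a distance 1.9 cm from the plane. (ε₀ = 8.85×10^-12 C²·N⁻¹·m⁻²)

Choose a cylindrical pillbox piercing the sheet, end faces (area A) parallel to it.
Flux Φ = 2EA and Q_enc = σA, so 2EA = σA/ε₀ ⇒ E = |σ|/(2ε₀), independent of distance.
E = |σ|/(2ε₀) = (4.95×10^-7)/(2·8.85×10^-12) = 2.80e4 N/C.

|E| = 2.80e4 V/m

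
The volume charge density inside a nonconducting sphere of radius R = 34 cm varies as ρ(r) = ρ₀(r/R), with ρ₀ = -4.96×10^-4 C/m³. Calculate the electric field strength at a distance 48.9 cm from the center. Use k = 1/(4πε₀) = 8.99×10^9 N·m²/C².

2.30e6 V/m

By spherical symmetry E is radial; choose a Gaussian sphere of radius r = 48.9 cm (r > R, all charge enclosed).
Q_enc = 4π ∫₀^R ρ₀(r'/R)^1 r'² dr' = 4πρ₀R³/4 = -6.124×10^-5 C.
Applying ∮E·dA = Q_enc/ε₀ with Φ = E(4πr²):
E = k|Q_enc|/r² = (8.99×10^9)(6.124×10^-5)/(0.489)² = 2.30e6 N/C.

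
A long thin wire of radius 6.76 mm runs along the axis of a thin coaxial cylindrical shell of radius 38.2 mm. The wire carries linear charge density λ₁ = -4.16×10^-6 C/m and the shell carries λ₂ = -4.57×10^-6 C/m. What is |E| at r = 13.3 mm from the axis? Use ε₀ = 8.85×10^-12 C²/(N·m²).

By cylindrical symmetry E is radial; use a coaxial Gaussian cylinder of radius 13.3 mm and length L (between the conductors, 6.76 mm < r < 38.2 mm).
The shell at 38.2 mm lies outside the Gaussian surface, so λ_enc = λ₁ = -4.16×10^-6 C/m.
Since E is radial and uniform over the curved surface, Φ = E·2πrL = Q_enc/ε₀ = λ_enc L/ε₀.
E = |λ_enc|/(2πε₀r) = (4.16×10^-6)/(2π·8.85×10^-12·0.0133) = 5.62×10^6 N/C.

E ≈ 5.62×10^6 N/C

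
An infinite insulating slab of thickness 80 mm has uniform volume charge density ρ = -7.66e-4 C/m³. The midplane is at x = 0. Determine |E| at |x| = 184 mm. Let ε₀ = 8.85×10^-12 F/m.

E ≈ 3.46×10^6 N/C

The point |x| = 184 mm lies outside the slab (half-thickness 0.04 m). A symmetric pillbox spanning the full slab encloses Q_enc = ρ·d·A.
Flux = 2EA ⇒ E = |ρ|d/(2ε₀), independent of distance outside.
E = (7.66×10^-4)(0.08)/(2·8.85×10^-12) = 3.46×10^6 N/C.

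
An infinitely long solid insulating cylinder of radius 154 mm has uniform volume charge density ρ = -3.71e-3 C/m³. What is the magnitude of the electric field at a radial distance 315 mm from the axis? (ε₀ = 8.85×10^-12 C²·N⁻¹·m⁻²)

Choose a coaxial cylinder of radius r = 315 mm (arbitrary length L) as the Gaussian surface (r > 154 mm, full cross-section enclosed).
λ_enc = ρ·πR² = (-3.71×10^-3)π(0.154)² = -2.764e-4 C/m.
Since E is radial and uniform over the curved surface, Φ = E·2πrL = Q_enc/ε₀ = λ_enc L/ε₀.
E = |λ_enc|/(2πε₀r) = (2.764e-4)/(2π·8.85×10^-12·0.315) = 1.58×10^7 N/C.

E = 1.58×10^7 N/C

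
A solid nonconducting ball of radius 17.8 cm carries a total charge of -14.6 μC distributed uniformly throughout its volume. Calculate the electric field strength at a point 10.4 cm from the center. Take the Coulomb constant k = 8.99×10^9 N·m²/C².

|E| ≈ 2.42×10^6 N/C

Symmetry ⇒ E = E(r) r̂. Gaussian sphere of radius r = 10.4 cm (r < R).
For a uniform sphere the enclosed fraction is (r/R)³, so Q_enc = (-14.6 μC)(0.104/0.178)³ = -2.912e-6 C.
By Gauss's law, ∮E·dA = E·4πr² = Q_enc/ε₀.
E = k|Q_enc|/r² = (8.99×10^9)(2.912e-6)/(0.104)² = 2.42e6 N/C.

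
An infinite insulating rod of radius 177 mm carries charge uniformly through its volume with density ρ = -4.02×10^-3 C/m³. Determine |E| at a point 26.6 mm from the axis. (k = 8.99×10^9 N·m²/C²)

By cylindrical symmetry E is radial; use a coaxial Gaussian cylinder of radius 26.6 mm and length L (r < R).
Charge inside radius r per length L is ρ·πr²·L, so λ_enc = ρπr² = -8.936×10^-6 C/m.
Since E is radial and uniform over the curved surface, Φ = E·2πrL = Q_enc/ε₀ = λ_enc L/ε₀.
E = 2k|λ_enc|/r = 2(8.99×10^9)(8.936×10^-6)/(0.0266) = 6.04×10^6 N/C.

6.04×10^6 N/C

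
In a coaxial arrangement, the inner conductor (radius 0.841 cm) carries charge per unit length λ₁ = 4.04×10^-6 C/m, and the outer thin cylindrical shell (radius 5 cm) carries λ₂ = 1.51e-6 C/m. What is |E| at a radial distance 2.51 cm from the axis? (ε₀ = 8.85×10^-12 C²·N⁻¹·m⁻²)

E ≈ 2.89×10^6 V/m

Coaxial Gaussian cylinder, radius r = 2.51 cm, length L (between the conductors, 0.841 cm < r < 5 cm).
Only the inner wire is enclosed; the outer shell contributes nothing inside itself. λ_enc = λ₁ = 4.04e-6 C/m.
By Gauss's law (flux through the curved wall only), E·2πrL = λ_enc L/ε₀.
E = |λ_enc|/(2πε₀r) = (4.04×10^-6)/(2π·8.85×10^-12·0.0251) = 2.89e6 N/C.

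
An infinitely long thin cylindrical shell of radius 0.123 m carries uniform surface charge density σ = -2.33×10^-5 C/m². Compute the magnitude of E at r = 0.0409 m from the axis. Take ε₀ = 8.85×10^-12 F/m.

E = 0 (no enclosed charge)

Take a coaxial cylindrical Gaussian surface of radius r = 0.0409 m and length L (r < 0.123 m, inside the shell).
All the surface charge lies outside this cylinder: Q_enc = 0, hence E = 0.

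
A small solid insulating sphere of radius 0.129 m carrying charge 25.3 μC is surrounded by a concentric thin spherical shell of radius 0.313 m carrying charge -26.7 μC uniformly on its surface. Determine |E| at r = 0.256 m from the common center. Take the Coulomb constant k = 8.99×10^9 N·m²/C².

E ≈ 3.47e6 N/C

Take a concentric spherical Gaussian surface of radius r = 0.256 m (between the bodies, 0.129 m < r < 0.313 m).
The shell at 0.313 m lies outside the Gaussian surface, so Q_enc = 25.3 μC = 2.53×10^-5 C.
Gauss's law: E·4πr² = Q_enc/ε₀.
E = k|Q_enc|/r² = (8.99×10^9)(2.53×10^-5)/(0.256)² = 3.47×10^6 N/C.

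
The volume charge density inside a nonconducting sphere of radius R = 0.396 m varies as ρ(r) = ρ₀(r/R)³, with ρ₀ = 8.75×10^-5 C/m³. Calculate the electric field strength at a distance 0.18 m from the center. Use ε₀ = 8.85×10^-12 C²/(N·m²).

Take a concentric spherical Gaussian surface of radius r = 0.18 m (r < R).
Integrate the density: Q_enc = 4π ∫₀^r ρ₀(r'/R)^3 r'² dr' = 4πρ₀ r^6/(6·R³) = 1.004×10^-7 C.
By Gauss's law, ∮E·dA = E·4πr² = Q_enc/ε₀.
E = |Q_enc|/(4πε₀r²) = (1.004e-7)/(4π·8.85×10^-12·(0.18)²) = 2.79e4 N/C.

E ≈ 2.79×10^4 N/C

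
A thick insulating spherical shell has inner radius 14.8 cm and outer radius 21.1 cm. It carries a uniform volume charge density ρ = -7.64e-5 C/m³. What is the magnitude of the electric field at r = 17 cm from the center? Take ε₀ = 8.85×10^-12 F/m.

|E| = 1.66×10^5 N/C

Symmetry ⇒ E = E(r) r̂. Gaussian sphere of radius r = 17 cm (within the shell material, 14.8 cm < r < 21.1 cm).
Only the shell between 14.8 cm and r is enclosed: Q_enc = ρ·(4π/3)(r³ − a³) = (-7.64×10^-5)·(4π/3)·((0.17)³ − (0.148)³) = -5.348×10^-7 C.
Applying ∮E·dA = Q_enc/ε₀ with Φ = E(4πr²):
E = |Q_enc|/(4πε₀r²) = (5.348×10^-7)/(4π·8.85×10^-12·(0.17)²) = 1.66e5 N/C.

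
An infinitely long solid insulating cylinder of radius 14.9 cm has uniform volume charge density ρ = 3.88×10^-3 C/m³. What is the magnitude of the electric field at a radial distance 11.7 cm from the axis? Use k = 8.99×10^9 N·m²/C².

By cylindrical symmetry E is radial; use a coaxial Gaussian cylinder of radius 11.7 cm and length L (r < R).
Charge inside radius r per length L is ρ·πr²·L, so λ_enc = ρπr² = 1.669×10^-4 C/m.
Since E is radial and uniform over the curved surface, Φ = E·2πrL = Q_enc/ε₀ = λ_enc L/ε₀.
E = 2k|λ_enc|/r = 2(8.99×10^9)(1.669×10^-4)/(0.117) = 2.56×10^7 N/C.

|E| = 2.56×10^7 N/C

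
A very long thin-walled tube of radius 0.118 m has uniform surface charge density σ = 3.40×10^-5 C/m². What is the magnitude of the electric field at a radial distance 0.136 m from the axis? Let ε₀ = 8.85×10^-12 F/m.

3.33×10^6 V/m

By cylindrical symmetry E is radial; use a coaxial Gaussian cylinder of radius 0.136 m and length L (r > 0.118 m).
The whole shell is enclosed: λ_enc = σ·2πR = (3.40e-5)·2π·(0.118) = 2.521×10^-5 C/m.
Applying ∮E·dA = Q_enc/ε₀ with the end caps contributing no flux:
E = |λ_enc|/(2πε₀r) = (2.521×10^-5)/(2π·8.85×10^-12·0.136) = 3.33×10^6 N/C.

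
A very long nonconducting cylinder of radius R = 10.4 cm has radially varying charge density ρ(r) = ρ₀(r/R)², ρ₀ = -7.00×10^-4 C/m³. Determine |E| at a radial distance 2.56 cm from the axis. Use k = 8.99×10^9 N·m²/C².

Choose a coaxial cylinder of radius r = 2.56 cm (arbitrary length L) as the Gaussian surface (r < R).
Integrating ρ over the cross-section to radius r: λ_enc = (2πρ₀/R²) ∫₀^r r'^3 dr' = 2πρ₀ r^4/(4·R²) = -4.366×10^-8 C/m.
Applying ∮E·dA = Q_enc/ε₀ with the end caps contributing no flux:
E = 2k|λ_enc|/r = 2(8.99×10^9)(4.366×10^-8)/(0.0256) = 3.07×10^4 N/C.

E ≈ 3.07×10^4 N/C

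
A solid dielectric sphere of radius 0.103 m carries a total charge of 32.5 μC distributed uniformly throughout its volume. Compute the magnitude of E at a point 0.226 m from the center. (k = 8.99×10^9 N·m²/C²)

Symmetry ⇒ E = E(r) r̂. Gaussian sphere of radius r = 0.226 m (r > R, so the entire charge is enclosed).
Q_enc = 32.5 μC = 3.25e-5 C.
By Gauss's law, ∮E·dA = E·4πr² = Q_enc/ε₀.
E = k|Q_enc|/r² = (8.99×10^9)(3.25e-5)/(0.226)² = 5.72×10^6 N/C.

|E| ≈ 5.72×10^6 V/m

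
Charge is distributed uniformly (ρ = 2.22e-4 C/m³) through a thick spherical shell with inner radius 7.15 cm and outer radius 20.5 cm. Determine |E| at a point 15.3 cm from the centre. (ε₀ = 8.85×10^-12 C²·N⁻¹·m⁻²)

E = 1.15e6 N/C

Use a concentric Gaussian sphere at r = 15.3 cm (within the shell material, 7.15 cm < r < 20.5 cm).
Enclosed charge is the volume from a to r: Q_enc = (4π/3)ρ(r³ − a³) = 2.991×10^-6 C.
Since E is radial and uniform over the Gaussian sphere, Φ = E·4πr² = Q_enc/ε₀.
E = |Q_enc|/(4πε₀r²) = (2.991e-6)/(4π·8.85×10^-12·(0.153)²) = 1.15×10^6 N/C.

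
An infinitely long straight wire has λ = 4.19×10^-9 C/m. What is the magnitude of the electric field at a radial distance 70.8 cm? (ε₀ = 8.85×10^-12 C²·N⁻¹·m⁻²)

Take a coaxial cylindrical Gaussian surface of radius r = 70.8 cm and length L.
Q_enc = λL, so λ_enc = 4.19×10^-9 C/m.
Applying ∮E·dA = Q_enc/ε₀ with the end caps contributing no flux:
E = |λ_enc|/(2πε₀r) = (4.19e-9)/(2π·8.85×10^-12·0.708) = 106 N/C.

E = 106 N/C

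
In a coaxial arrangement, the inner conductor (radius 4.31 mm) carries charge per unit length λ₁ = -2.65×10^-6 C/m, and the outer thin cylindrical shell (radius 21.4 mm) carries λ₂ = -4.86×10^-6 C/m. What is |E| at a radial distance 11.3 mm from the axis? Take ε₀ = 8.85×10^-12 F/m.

Take a coaxial cylindrical Gaussian surface of radius r = 11.3 mm and length L (between the conductors, 4.31 mm < r < 21.4 mm).
The shell at 21.4 mm lies outside the Gaussian surface, so λ_enc = λ₁ = -2.65×10^-6 C/m.
Since E is radial and uniform over the curved surface, Φ = E·2πrL = Q_enc/ε₀ = λ_enc L/ε₀.
E = |λ_enc|/(2πε₀r) = (2.65e-6)/(2π·8.85×10^-12·0.0113) = 4.22×10^6 N/C.

|E| = 4.22×10^6 N/C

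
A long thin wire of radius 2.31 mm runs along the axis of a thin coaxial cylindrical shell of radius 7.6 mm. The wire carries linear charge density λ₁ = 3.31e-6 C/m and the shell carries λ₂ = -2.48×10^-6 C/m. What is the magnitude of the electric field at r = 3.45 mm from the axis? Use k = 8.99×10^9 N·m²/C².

Choose a coaxial cylinder of radius r = 3.45 mm (arbitrary length L) as the Gaussian surface (between the conductors, 2.31 mm < r < 7.6 mm).
Only the inner wire is enclosed; the outer shell contributes nothing inside itself. λ_enc = λ₁ = 3.31e-6 C/m.
Since E is radial and uniform over the curved surface, Φ = E·2πrL = Q_enc/ε₀ = λ_enc L/ε₀.
E = 2k|λ_enc|/r = 2(8.99×10^9)(3.31×10^-6)/(0.00345) = 1.73e7 N/C.

1.73e7 V/m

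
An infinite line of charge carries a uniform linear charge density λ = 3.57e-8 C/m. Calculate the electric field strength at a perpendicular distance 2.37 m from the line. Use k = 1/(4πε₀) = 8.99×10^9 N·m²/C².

271 V/m

Take a coaxial cylindrical Gaussian surface of radius r = 2.37 m and length L.
Q_enc = λL, so λ_enc = 3.57×10^-8 C/m.
By Gauss's law (flux through the curved wall only), E·2πrL = λ_enc L/ε₀.
E = 2k|λ_enc|/r = 2(8.99×10^9)(3.57×10^-8)/(2.37) = 271 N/C.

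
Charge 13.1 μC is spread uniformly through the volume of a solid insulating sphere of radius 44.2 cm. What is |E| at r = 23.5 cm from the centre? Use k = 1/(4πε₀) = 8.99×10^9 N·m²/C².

Take a concentric spherical Gaussian surface of radius r = 23.5 cm (r < R).
Only the charge within r is enclosed: Q_enc = Q·(r/R)³ = (13.1 μC)·(23.5 cm/44.2 cm)³ = 1.969×10^-6 C.
Gauss's law: E·4πr² = Q_enc/ε₀.
E = k|Q_enc|/r² = (8.99×10^9)(1.969×10^-6)/(0.235)² = 3.21e5 N/C.

|E| = 3.21×10^5 N/C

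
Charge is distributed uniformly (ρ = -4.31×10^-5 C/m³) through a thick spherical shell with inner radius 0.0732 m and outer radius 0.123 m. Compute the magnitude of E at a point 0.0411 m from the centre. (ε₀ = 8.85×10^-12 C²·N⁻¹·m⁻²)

|E| = 0 N/C

Take a concentric spherical Gaussian surface of radius r = 0.0411 m (r < 0.0732 m, inside the empty cavity).
Q_enc = 0 (all charge lies at larger r); Gauss's law gives E = 0.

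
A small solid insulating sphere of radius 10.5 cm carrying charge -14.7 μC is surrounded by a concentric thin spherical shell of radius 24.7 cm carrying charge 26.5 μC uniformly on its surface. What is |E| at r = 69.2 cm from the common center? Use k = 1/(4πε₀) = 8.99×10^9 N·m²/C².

|E| ≈ 2.22×10^5 N/C

Use a concentric Gaussian sphere at r = 69.2 cm (r > 24.7 cm, enclosing both).
Q_enc = (-14.7 μC) + (26.5 μC) = 1.18×10^-5 C.
By Gauss's law, ∮E·dA = E·4πr² = Q_enc/ε₀.
E = k|Q_enc|/r² = (8.99×10^9)(1.18e-5)/(0.692)² = 2.22×10^5 N/C.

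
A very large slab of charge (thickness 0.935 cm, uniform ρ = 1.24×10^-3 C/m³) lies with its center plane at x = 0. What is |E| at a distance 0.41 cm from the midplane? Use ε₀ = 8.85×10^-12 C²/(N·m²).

By symmetry E is perpendicular to the slab. A Gaussian pillbox from −0.41 cm to +0.41 cm (face area A) lies entirely within the slab.
Q_enc = ρ·(2x)·A and flux = 2EA, so 2EA = 2ρxA/ε₀ ⇒ E = |ρ|x/ε₀.
E = (1.24×10^-3)(0.0041)/(8.85×10^-12) = 5.74×10^5 N/C.

E = 5.74×10^5 N/C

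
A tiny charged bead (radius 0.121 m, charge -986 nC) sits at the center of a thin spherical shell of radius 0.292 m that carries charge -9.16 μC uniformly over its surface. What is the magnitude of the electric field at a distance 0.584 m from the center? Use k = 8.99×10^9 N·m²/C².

Symmetry ⇒ E = E(r) r̂. Gaussian sphere of radius r = 0.584 m (r > 0.292 m, enclosing both).
Q_enc = (-986 nC) + (-9.16 μC) = -1.015×10^-5 C.
Gauss's law: E·4πr² = Q_enc/ε₀.
E = k|Q_enc|/r² = (8.99×10^9)(1.015e-5)/(0.584)² = 2.67×10^5 N/C.

E ≈ 2.67e5 V/m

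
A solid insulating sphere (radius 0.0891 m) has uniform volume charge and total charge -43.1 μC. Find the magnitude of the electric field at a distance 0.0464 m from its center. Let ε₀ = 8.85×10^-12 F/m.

|E| = 2.54e7 V/m

Use a concentric Gaussian sphere at r = 0.0464 m (r < R).
Only the charge within r is enclosed: Q_enc = Q·(r/R)³ = (-43.1 μC)·(0.0464 m/0.0891 m)³ = -6.087e-6 C.
By Gauss's law, ∮E·dA = E·4πr² = Q_enc/ε₀.
E = |Q_enc|/(4πε₀r²) = (6.087e-6)/(4π·8.85×10^-12·(0.0464)²) = 2.54×10^7 N/C.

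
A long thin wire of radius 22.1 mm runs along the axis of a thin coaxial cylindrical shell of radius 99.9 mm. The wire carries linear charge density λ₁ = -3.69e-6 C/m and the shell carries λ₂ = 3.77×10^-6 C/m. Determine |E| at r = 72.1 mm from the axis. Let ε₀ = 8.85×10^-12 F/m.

E ≈ 9.20×10^5 N/C

Coaxial Gaussian cylinder, radius r = 72.1 mm, length L (between the conductors, 22.1 mm < r < 99.9 mm).
Only the inner wire is enclosed; the outer shell contributes nothing inside itself. λ_enc = λ₁ = -3.69×10^-6 C/m.
Gauss's law: E·2πrL = λ_enc L/ε₀.
E = |λ_enc|/(2πε₀r) = (3.69×10^-6)/(2π·8.85×10^-12·0.0721) = 9.20e5 N/C.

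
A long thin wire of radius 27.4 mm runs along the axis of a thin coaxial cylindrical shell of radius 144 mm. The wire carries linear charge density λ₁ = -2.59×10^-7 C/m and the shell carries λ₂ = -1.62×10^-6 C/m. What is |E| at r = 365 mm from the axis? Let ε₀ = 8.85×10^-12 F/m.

9.26×10^4 V/m

By cylindrical symmetry E is radial; use a coaxial Gaussian cylinder of radius 365 mm and length L (r > 144 mm, enclosing both).
λ_enc = λ₁ + λ₂ = (-2.59×10^-7) + (-1.62e-6) = -1.879×10^-6 C/m.
By Gauss's law (flux through the curved wall only), E·2πrL = λ_enc L/ε₀.
E = |λ_enc|/(2πε₀r) = (1.879×10^-6)/(2π·8.85×10^-12·0.365) = 9.26×10^4 N/C.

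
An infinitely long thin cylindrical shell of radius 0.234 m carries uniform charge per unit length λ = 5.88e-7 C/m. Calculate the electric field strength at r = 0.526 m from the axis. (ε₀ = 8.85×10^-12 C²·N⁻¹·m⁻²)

Choose a coaxial cylinder of radius r = 0.526 m (arbitrary length L) as the Gaussian surface (r > 0.234 m).
The full line charge is enclosed: λ_enc = 5.88e-7 C/m.
Applying ∮E·dA = Q_enc/ε₀ with the end caps contributing no flux:
E = |λ_enc|/(2πε₀r) = (5.88×10^-7)/(2π·8.85×10^-12·0.526) = 2.01e4 N/C.

|E| = 2.01×10^4 N/C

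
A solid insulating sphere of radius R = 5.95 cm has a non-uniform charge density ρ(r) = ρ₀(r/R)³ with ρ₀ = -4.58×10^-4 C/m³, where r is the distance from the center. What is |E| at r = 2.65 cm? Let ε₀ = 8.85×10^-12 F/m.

E = 2.02e4 N/C

By spherical symmetry E is radial; choose a Gaussian sphere of radius r = 2.65 cm (r < R).
Q_enc = ∫₀^r ρ(r')·4πr'² dr' = (4πρ₀/R³) ∫₀^r r'^5 dr' = 4πρ₀ r^6/(6·R³) = -1.577e-9 C.
Gauss's law: E·4πr² = Q_enc/ε₀.
E = |Q_enc|/(4πε₀r²) = (1.577×10^-9)/(4π·8.85×10^-12·(0.0265)²) = 2.02×10^4 N/C.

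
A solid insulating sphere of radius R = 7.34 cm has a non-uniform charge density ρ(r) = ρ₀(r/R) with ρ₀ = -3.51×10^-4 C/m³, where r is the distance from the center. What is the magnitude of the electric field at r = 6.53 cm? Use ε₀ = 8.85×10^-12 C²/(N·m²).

5.76e5 V/m

Use a concentric Gaussian sphere at r = 6.53 cm (r < R).
Q_enc = ∫₀^r ρ(r')·4πr'² dr' = (4πρ₀/R) ∫₀^r r'^3 dr' = 4πρ₀ r^4/(4·R) = -2.732e-7 C.
Applying ∮E·dA = Q_enc/ε₀ with Φ = E(4πr²):
E = |Q_enc|/(4πε₀r²) = (2.732×10^-7)/(4π·8.85×10^-12·(0.0653)²) = 5.76e5 N/C.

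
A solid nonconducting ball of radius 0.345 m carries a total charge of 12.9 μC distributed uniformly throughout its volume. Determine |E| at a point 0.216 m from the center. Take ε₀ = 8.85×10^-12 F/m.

Use a concentric Gaussian sphere at r = 0.216 m (r < R).
For a uniform sphere the enclosed fraction is (r/R)³, so Q_enc = (12.9 μC)(0.216/0.345)³ = 3.166×10^-6 C.
Since E is radial and uniform over the Gaussian sphere, Φ = E·4πr² = Q_enc/ε₀.
E = |Q_enc|/(4πε₀r²) = (3.166×10^-6)/(4π·8.85×10^-12·(0.216)²) = 6.10×10^5 N/C.

|E| ≈ 6.10e5 N/C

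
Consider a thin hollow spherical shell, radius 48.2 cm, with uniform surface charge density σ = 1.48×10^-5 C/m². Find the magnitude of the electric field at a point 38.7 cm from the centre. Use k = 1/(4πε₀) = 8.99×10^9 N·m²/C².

E = 0 (no enclosed charge)

By spherical symmetry E is radial; choose a Gaussian sphere of radius r = 38.7 cm (inside the shell, r < 48.2 cm).
No charge lies within this surface, so Q_enc = 0 and Gauss's law gives E·4πr² = 0 ⇒ E = 0.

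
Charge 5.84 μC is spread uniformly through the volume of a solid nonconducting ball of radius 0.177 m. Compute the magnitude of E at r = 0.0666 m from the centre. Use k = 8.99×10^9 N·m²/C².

By spherical symmetry E is radial; choose a Gaussian sphere of radius r = 0.0666 m (r < R).
For a uniform sphere the enclosed fraction is (r/R)³, so Q_enc = (5.84 μC)(0.0666/0.177)³ = 3.111×10^-7 C.
Gauss's law: E·4πr² = Q_enc/ε₀.
E = k|Q_enc|/r² = (8.99×10^9)(3.111×10^-7)/(0.0666)² = 6.31×10^5 N/C.

E = 6.31×10^5 N/C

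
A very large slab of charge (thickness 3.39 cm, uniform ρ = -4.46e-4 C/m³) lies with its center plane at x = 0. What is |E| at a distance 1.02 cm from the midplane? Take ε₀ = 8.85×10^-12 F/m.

|E| = 5.14×10^5 V/m

By symmetry E is perpendicular to the slab. A Gaussian pillbox from −1.02 cm to +1.02 cm (face area A) lies entirely within the slab.
Q_enc = ρ·(2x)·A and flux = 2EA, so 2EA = 2ρxA/ε₀ ⇒ E = |ρ|x/ε₀.
E = (4.46×10^-4)(0.0102)/(8.85×10^-12) = 5.14×10^5 N/C.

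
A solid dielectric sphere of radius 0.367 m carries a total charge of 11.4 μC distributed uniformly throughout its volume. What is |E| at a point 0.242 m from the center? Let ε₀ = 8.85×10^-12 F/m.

E = 5.02×10^5 N/C

Use a concentric Gaussian sphere at r = 0.242 m (r < R).
For a uniform sphere the enclosed fraction is (r/R)³, so Q_enc = (11.4 μC)(0.242/0.367)³ = 3.269×10^-6 C.
Applying ∮E·dA = Q_enc/ε₀ with Φ = E(4πr²):
E = |Q_enc|/(4πε₀r²) = (3.269×10^-6)/(4π·8.85×10^-12·(0.242)²) = 5.02e5 N/C.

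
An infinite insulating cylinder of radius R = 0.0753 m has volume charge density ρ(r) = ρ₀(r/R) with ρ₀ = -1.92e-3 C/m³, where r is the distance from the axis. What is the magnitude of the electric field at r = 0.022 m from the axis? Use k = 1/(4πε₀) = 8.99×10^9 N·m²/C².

E = 4.65e5 N/C

Take a coaxial cylindrical Gaussian surface of radius r = 0.022 m and length L (r < R).
λ_enc = ∫₀^r ρ(r')·2πr' dr' = (2πρ₀/R)·r^3/3 = -5.686×10^-7 C/m.
Since E is radial and uniform over the curved surface, Φ = E·2πrL = Q_enc/ε₀ = λ_enc L/ε₀.
E = 2k|λ_enc|/r = 2(8.99×10^9)(5.686×10^-7)/(0.022) = 4.65×10^5 N/C.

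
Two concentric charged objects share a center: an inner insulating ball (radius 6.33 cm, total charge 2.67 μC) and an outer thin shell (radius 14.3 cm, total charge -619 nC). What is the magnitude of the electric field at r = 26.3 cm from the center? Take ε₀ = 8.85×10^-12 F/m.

By spherical symmetry E is radial; choose a Gaussian sphere of radius r = 26.3 cm (r > 14.3 cm, enclosing both).
Q_enc = (2.67 μC) + (-619 nC) = 2.051×10^-6 C.
Applying ∮E·dA = Q_enc/ε₀ with Φ = E(4πr²):
E = |Q_enc|/(4πε₀r²) = (2.051×10^-6)/(4π·8.85×10^-12·(0.263)²) = 2.67×10^5 N/C.

|E| ≈ 2.67×10^5 N/C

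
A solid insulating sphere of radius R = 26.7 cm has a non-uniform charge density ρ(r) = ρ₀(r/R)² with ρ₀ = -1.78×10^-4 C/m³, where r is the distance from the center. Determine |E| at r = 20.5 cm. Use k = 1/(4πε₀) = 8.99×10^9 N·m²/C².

By spherical symmetry E is radial; choose a Gaussian sphere of radius r = 20.5 cm (r < R).
Q_enc = ∫₀^r ρ(r')·4πr'² dr' = (4πρ₀/R²) ∫₀^r r'^4 dr' = 4πρ₀ r^5/(5·R²) = -2.272×10^-6 C.
By Gauss's law, ∮E·dA = E·4πr² = Q_enc/ε₀.
E = k|Q_enc|/r² = (8.99×10^9)(2.272×10^-6)/(0.205)² = 4.86×10^5 N/C.

E ≈ 4.86e5 N/C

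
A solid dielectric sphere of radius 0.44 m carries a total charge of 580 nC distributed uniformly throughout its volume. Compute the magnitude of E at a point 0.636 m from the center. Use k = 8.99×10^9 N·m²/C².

|E| ≈ 1.29×10^4 V/m

Use a concentric Gaussian sphere at r = 0.636 m (r > R, so the entire charge is enclosed).
Q_enc = 580 nC = 5.80e-7 C.
Applying ∮E·dA = Q_enc/ε₀ with Φ = E(4πr²):
E = k|Q_enc|/r² = (8.99×10^9)(5.80×10^-7)/(0.636)² = 1.29×10^4 N/C.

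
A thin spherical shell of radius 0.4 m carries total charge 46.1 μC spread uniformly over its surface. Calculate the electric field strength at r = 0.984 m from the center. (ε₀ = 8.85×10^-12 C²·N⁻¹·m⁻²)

4.28×10^5 V/m

Use a concentric Gaussian sphere at r = 0.984 m (r > 0.4 m).
The entire shell is enclosed: Q_enc = 4.61×10^-5 C.
Since E is radial and uniform over the Gaussian sphere, Φ = E·4πr² = Q_enc/ε₀.
E = |Q_enc|/(4πε₀r²) = (4.61e-5)/(4π·8.85×10^-12·(0.984)²) = 4.28×10^5 N/C.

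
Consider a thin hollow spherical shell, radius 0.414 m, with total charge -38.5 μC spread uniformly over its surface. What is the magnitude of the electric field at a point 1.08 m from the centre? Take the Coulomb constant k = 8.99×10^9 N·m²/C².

Take a concentric spherical Gaussian surface of radius r = 1.08 m (r > 0.414 m).
The entire shell is enclosed: Q_enc = -3.85e-5 C.
Gauss's law: E·4πr² = Q_enc/ε₀.
E = k|Q_enc|/r² = (8.99×10^9)(3.85×10^-5)/(1.08)² = 2.97×10^5 N/C.

|E| ≈ 2.97×10^5 N/C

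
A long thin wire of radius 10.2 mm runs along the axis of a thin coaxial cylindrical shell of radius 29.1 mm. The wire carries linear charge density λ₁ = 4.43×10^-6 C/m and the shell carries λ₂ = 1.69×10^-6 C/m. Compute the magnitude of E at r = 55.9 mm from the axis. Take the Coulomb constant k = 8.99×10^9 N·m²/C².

Coaxial Gaussian cylinder, radius r = 55.9 mm, length L (r > 29.1 mm, enclosing both).
λ_enc = λ₁ + λ₂ = (4.43×10^-6) + (1.69e-6) = 6.12×10^-6 C/m.
By Gauss's law (flux through the curved wall only), E·2πrL = λ_enc L/ε₀.
E = 2k|λ_enc|/r = 2(8.99×10^9)(6.12×10^-6)/(0.0559) = 1.97×10^6 N/C.

1.97×10^6 N/C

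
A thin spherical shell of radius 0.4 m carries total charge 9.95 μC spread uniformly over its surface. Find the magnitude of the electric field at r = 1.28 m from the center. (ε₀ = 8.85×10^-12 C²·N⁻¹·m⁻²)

E ≈ 5.46×10^4 V/m

Take a concentric spherical Gaussian surface of radius r = 1.28 m (r > 0.4 m).
The entire shell is enclosed: Q_enc = 9.95e-6 C.
By Gauss's law, ∮E·dA = E·4πr² = Q_enc/ε₀.
E = |Q_enc|/(4πε₀r²) = (9.95e-6)/(4π·8.85×10^-12·(1.28)²) = 5.46×10^4 N/C.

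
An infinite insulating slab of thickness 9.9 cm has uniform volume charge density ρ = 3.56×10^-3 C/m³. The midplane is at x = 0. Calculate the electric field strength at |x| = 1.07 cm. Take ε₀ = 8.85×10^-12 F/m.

E ≈ 4.30×10^6 N/C

By symmetry E is perpendicular to the slab. A Gaussian pillbox from −1.07 cm to +1.07 cm (face area A) lies entirely within the slab.
Q_enc = ρ·(2x)·A and flux = 2EA, so 2EA = 2ρxA/ε₀ ⇒ E = |ρ|x/ε₀.
E = (3.56e-3)(0.0107)/(8.85×10^-12) = 4.30e6 N/C.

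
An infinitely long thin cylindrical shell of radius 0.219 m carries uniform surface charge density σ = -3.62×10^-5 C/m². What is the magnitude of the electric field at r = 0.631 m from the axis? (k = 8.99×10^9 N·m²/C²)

Coaxial Gaussian cylinder, radius r = 0.631 m, length L (r > 0.219 m).
The whole shell is enclosed: λ_enc = σ·2πR = (-3.62×10^-5)·2π·(0.219) = -4.981×10^-5 C/m.
Applying ∮E·dA = Q_enc/ε₀ with the end caps contributing no flux:
E = 2k|λ_enc|/r = 2(8.99×10^9)(4.981×10^-5)/(0.631) = 1.42×10^6 N/C.

|E| = 1.42×10^6 N/C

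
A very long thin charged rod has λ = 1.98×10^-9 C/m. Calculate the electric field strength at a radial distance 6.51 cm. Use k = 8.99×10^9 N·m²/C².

|E| = 547 N/C

Coaxial Gaussian cylinder, radius r = 6.51 cm, length L.
Q_enc = λL, so λ_enc = 1.98×10^-9 C/m.
Applying ∮E·dA = Q_enc/ε₀ with the end caps contributing no flux:
E = 2k|λ_enc|/r = 2(8.99×10^9)(1.98×10^-9)/(0.0651) = 547 N/C.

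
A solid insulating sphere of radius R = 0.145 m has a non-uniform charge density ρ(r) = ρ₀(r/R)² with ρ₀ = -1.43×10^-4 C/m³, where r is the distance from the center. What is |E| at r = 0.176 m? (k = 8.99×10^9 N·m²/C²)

|E| = 3.18×10^5 V/m

By spherical symmetry E is radial; choose a Gaussian sphere of radius r = 0.176 m (r > R, all charge enclosed).
Q_enc = 4π ∫₀^R ρ₀(r'/R)^2 r'² dr' = 4πρ₀R³/5 = -1.096e-6 C.
By Gauss's law, ∮E·dA = E·4πr² = Q_enc/ε₀.
E = k|Q_enc|/r² = (8.99×10^9)(1.096×10^-6)/(0.176)² = 3.18×10^5 N/C.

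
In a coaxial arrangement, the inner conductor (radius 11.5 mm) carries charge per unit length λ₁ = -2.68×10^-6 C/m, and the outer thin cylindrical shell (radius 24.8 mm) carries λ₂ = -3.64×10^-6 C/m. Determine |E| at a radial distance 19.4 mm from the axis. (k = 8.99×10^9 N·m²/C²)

Coaxial Gaussian cylinder, radius r = 19.4 mm, length L (between the conductors, 11.5 mm < r < 24.8 mm).
Only the inner wire is enclosed; the outer shell contributes nothing inside itself. λ_enc = λ₁ = -2.68e-6 C/m.
Applying ∮E·dA = Q_enc/ε₀ with the end caps contributing no flux:
E = 2k|λ_enc|/r = 2(8.99×10^9)(2.68×10^-6)/(0.0194) = 2.48×10^6 N/C.

|E| ≈ 2.48×10^6 N/C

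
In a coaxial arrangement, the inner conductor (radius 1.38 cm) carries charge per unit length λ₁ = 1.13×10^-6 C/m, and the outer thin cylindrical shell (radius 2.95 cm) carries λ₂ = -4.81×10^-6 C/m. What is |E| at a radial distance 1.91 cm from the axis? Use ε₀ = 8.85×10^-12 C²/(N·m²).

|E| ≈ 1.06×10^6 N/C

By cylindrical symmetry E is radial; use a coaxial Gaussian cylinder of radius 1.91 cm and length L (between the conductors, 1.38 cm < r < 2.95 cm).
The shell at 2.95 cm lies outside the Gaussian surface, so λ_enc = λ₁ = 1.13×10^-6 C/m.
By Gauss's law (flux through the curved wall only), E·2πrL = λ_enc L/ε₀.
E = |λ_enc|/(2πε₀r) = (1.13e-6)/(2π·8.85×10^-12·0.0191) = 1.06e6 N/C.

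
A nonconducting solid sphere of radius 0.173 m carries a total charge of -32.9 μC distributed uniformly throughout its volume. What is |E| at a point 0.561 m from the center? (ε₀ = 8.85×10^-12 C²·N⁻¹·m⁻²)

Symmetry ⇒ E = E(r) r̂. Gaussian sphere of radius r = 0.561 m (r > R, so the entire charge is enclosed).
Q_enc = -32.9 μC = -3.29×10^-5 C.
By Gauss's law, ∮E·dA = E·4πr² = Q_enc/ε₀.
E = |Q_enc|/(4πε₀r²) = (3.29e-5)/(4π·8.85×10^-12·(0.561)²) = 9.40e5 N/C.

E ≈ 9.40×10^5 N/C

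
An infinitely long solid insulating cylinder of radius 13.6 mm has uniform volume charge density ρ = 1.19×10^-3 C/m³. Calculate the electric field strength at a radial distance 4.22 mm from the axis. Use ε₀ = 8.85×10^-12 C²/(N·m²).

Choose a coaxial cylinder of radius r = 4.22 mm (arbitrary length L) as the Gaussian surface (r < R).
Enclosed charge per unit length: λ_enc = ρ·πr² = (1.19×10^-3)π(0.00422)² = 6.658×10^-8 C/m.
Applying ∮E·dA = Q_enc/ε₀ with the end caps contributing no flux:
E = |λ_enc|/(2πε₀r) = (6.658×10^-8)/(2π·8.85×10^-12·0.00422) = 2.84e5 N/C.

|E| = 2.84e5 N/C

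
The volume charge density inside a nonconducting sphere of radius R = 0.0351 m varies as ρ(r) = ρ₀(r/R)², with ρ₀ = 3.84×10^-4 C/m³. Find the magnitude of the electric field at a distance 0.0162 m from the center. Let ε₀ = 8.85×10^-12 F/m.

Take a concentric spherical Gaussian surface of radius r = 0.0162 m (r < R).
Q_enc = ∫₀^r ρ(r')·4πr'² dr' = (4πρ₀/R²) ∫₀^r r'^4 dr' = 4πρ₀ r^5/(5·R²) = 8.74×10^-10 C.
Applying ∮E·dA = Q_enc/ε₀ with Φ = E(4πr²):
E = |Q_enc|/(4πε₀r²) = (8.74×10^-10)/(4π·8.85×10^-12·(0.0162)²) = 2.99×10^4 N/C.

|E| ≈ 2.99×10^4 N/C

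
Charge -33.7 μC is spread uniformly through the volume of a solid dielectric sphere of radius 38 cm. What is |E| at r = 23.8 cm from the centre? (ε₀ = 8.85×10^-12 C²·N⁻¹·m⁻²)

Take a concentric spherical Gaussian surface of radius r = 23.8 cm (r < R).
Only the charge within r is enclosed: Q_enc = Q·(r/R)³ = (-33.7 μC)·(23.8 cm/38 cm)³ = -8.28×10^-6 C.
Applying ∮E·dA = Q_enc/ε₀ with Φ = E(4πr²):
E = |Q_enc|/(4πε₀r²) = (8.28e-6)/(4π·8.85×10^-12·(0.238)²) = 1.31×10^6 N/C.

1.31×10^6 V/m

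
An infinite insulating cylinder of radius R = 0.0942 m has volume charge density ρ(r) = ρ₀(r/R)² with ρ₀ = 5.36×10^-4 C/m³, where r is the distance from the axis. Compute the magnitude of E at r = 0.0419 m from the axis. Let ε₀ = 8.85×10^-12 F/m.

Take a coaxial cylindrical Gaussian surface of radius r = 0.0419 m and length L (r < R).
Integrating ρ over the cross-section to radius r: λ_enc = (2πρ₀/R²) ∫₀^r r'^3 dr' = 2πρ₀ r^4/(4·R²) = 2.924×10^-7 C/m.
Since E is radial and uniform over the curved surface, Φ = E·2πrL = Q_enc/ε₀ = λ_enc L/ε₀.
E = |λ_enc|/(2πε₀r) = (2.924×10^-7)/(2π·8.85×10^-12·0.0419) = 1.26×10^5 N/C.

1.26×10^5 N/C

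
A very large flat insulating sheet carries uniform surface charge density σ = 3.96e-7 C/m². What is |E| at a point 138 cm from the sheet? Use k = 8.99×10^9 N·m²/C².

Choose a cylindrical pillbox piercing the sheet, end faces (area A) parallel to it.
Flux Φ = 2EA and Q_enc = σA, so 2EA = σA/ε₀ ⇒ E = |σ|/(2ε₀), independent of distance.
E = 2πk|σ| = 2π(8.99×10^9)(3.96×10^-7) = 2.24e4 N/C.

2.24×10^4 V/m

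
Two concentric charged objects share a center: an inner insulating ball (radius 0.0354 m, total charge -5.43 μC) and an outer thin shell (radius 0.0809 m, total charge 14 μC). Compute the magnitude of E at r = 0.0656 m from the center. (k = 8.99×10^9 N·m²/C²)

Symmetry ⇒ E = E(r) r̂. Gaussian sphere of radius r = 0.0656 m (between the bodies, 0.0354 m < r < 0.0809 m).
The shell at 0.0809 m lies outside the Gaussian surface, so Q_enc = -5.43 μC = -5.43×10^-6 C.
Gauss's law: E·4πr² = Q_enc/ε₀.
E = k|Q_enc|/r² = (8.99×10^9)(5.43×10^-6)/(0.0656)² = 1.13e7 N/C.

E ≈ 1.13e7 N/C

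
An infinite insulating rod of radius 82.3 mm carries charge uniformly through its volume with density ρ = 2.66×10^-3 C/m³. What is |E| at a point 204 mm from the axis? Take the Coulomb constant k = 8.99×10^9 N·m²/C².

Coaxial Gaussian cylinder, radius r = 204 mm, length L (r > 82.3 mm, full cross-section enclosed).
λ_enc = ρ·πR² = (2.66e-3)π(0.0823)² = 5.66e-5 C/m.
Applying ∮E·dA = Q_enc/ε₀ with the end caps contributing no flux:
E = 2k|λ_enc|/r = 2(8.99×10^9)(5.66×10^-5)/(0.204) = 4.99×10^6 N/C.

|E| ≈ 4.99×10^6 V/m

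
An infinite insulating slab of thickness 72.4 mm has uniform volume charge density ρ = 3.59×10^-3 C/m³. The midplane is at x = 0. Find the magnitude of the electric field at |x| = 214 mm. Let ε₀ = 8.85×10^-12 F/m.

|E| = 1.47×10^7 V/m

The point |x| = 214 mm lies outside the slab (half-thickness 0.0362 m). A symmetric pillbox spanning the full slab encloses Q_enc = ρ·d·A.
Flux = 2EA ⇒ E = |ρ|d/(2ε₀), independent of distance outside.
E = (3.59e-3)(0.0724)/(2·8.85×10^-12) = 1.47×10^7 N/C.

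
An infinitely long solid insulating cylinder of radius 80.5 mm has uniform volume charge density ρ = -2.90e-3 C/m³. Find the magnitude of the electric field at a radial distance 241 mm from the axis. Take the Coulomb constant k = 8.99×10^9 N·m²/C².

4.40e6 V/m

Coaxial Gaussian cylinder, radius r = 241 mm, length L (r > 80.5 mm, full cross-section enclosed).
λ_enc = ρ·πR² = (-2.90×10^-3)π(0.0805)² = -5.904×10^-5 C/m.
By Gauss's law (flux through the curved wall only), E·2πrL = λ_enc L/ε₀.
E = 2k|λ_enc|/r = 2(8.99×10^9)(5.904e-5)/(0.241) = 4.40×10^6 N/C.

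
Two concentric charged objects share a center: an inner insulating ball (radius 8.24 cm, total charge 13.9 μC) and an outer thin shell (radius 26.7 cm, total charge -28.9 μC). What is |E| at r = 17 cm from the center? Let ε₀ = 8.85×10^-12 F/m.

Symmetry ⇒ E = E(r) r̂. Gaussian sphere of radius r = 17 cm (between the bodies, 8.24 cm < r < 26.7 cm).
Only the inner charge is enclosed; the outer shell contributes nothing inside itself. Q_enc = 13.9 μC = 1.39×10^-5 C.
Gauss's law: E·4πr² = Q_enc/ε₀.
E = |Q_enc|/(4πε₀r²) = (1.39×10^-5)/(4π·8.85×10^-12·(0.17)²) = 4.32×10^6 N/C.

E ≈ 4.32×10^6 V/m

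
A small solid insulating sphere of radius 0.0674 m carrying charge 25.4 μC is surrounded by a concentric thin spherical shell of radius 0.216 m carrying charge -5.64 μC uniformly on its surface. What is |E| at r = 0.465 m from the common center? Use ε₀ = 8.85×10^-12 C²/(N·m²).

Symmetry ⇒ E = E(r) r̂. Gaussian sphere of radius r = 0.465 m (r > 0.216 m, enclosing both).
Q_enc = (25.4 μC) + (-5.64 μC) = 1.976e-5 C.
Since E is radial and uniform over the Gaussian sphere, Φ = E·4πr² = Q_enc/ε₀.
E = |Q_enc|/(4πε₀r²) = (1.976×10^-5)/(4π·8.85×10^-12·(0.465)²) = 8.22×10^5 N/C.

E = 8.22e5 N/C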